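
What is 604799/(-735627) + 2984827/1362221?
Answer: 1371849432950/1002086547567 ≈ 1.3690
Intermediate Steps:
604799/(-735627) + 2984827/1362221 = 604799*(-1/735627) + 2984827*(1/1362221) = -604799/735627 + 2984827/1362221 = 1371849432950/1002086547567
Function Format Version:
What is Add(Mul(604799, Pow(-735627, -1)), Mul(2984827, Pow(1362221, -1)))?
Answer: Rational(1371849432950, 1002086547567) ≈ 1.3690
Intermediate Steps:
Add(Mul(604799, Pow(-735627, -1)), Mul(2984827, Pow(1362221, -1))) = Add(Mul(604799, Rational(-1, 735627)), Mul(2984827, Rational(1, 1362221))) = Add(Rational(-604799, 735627), Rational(2984827, 1362221)) = Rational(1371849432950, 1002086547567)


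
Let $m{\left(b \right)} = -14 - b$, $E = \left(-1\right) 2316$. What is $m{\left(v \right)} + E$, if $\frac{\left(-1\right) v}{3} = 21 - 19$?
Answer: $-2324$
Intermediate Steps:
$v = -6$ ($v = - 3 \left(21 - 19\right) = \left(-3\right) 2 = -6$)
$E = -2316$
$m{\left(v \right)} + E = \left(-14 - -6\right) - 2316 = \left(-14 + 6\right) - 2316 = -8 - 2316 = -2324$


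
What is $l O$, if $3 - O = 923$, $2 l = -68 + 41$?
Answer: $12420$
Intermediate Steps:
$l = - \frac{27}{2}$ ($l = \frac{-68 + 41}{2} = \frac{1}{2} \left(-27\right) = - \frac{27}{2} \approx -13.5$)
$O = -920$ ($O = 3 - 923 = -920$)
$l O = \left(- \frac{27}{2}\right) \left(-920\right) = 12420$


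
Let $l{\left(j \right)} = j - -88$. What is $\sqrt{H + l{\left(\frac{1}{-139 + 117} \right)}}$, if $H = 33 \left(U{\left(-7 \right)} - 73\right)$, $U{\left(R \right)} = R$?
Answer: $\frac{i \sqrt{1235190}}{22} \approx 50.518 i$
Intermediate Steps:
$l{\left(j \right)} = 88 + j$ ($l{\left(j \right)} = j + 88 = 88 + j$)
$H = -2640$ ($H = 33 \left(-7 - 73\right) = 33 \left(-80\right) = -2640$)
$\sqrt{H + l{\left(\frac{1}{-139 + 117} \right)}} = \sqrt{-2640 + \left(88 + \frac{1}{-139 + 117}\right)} = \sqrt{-2640 + \left(88 + \frac{1}{-22}\right)} = \sqrt{-2640 + \left(88 - \frac{1}{22}\right)} = \sqrt{-2640 + \frac{1935}{22}} = \sqrt{- \frac{56145}{22}} = \frac{i \sqrt{1235190}}{22}$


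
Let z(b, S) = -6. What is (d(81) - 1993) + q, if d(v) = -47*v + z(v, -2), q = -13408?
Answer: -19214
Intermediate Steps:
d(v) = -6 - 47*v (d(v) = -47*v - 6 = -6 - 47*v)
(d(81) - 1993) + q = ((-6 - 47*81) - 1993) - 13408 = ((-6 - 3807) - 1993) - 13408 = (-3813 - 1993) - 13408 = -5806 - 13408 = -19214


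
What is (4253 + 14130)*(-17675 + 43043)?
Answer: 466339944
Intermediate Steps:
(4253 + 14130)*(-17675 + 43043) = 18383*25368 = 466339944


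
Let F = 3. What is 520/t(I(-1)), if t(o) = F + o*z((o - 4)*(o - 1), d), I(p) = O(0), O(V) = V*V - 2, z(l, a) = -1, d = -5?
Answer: 104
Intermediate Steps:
O(V) = -2 + V**2 (O(V) = V**2 - 2 = -2 + V**2)
I(p) = -2 (I(p) = -2 + 0**2 = -2 + 0 = -2)
t(o) = 3 - o (t(o) = 3 + o*(-1) = 3 - o)
520/t(I(-1)) = 520/(3 - 1*(-2)) = 520/(3 + 2) = 520/5 = 520*(1/5) = 104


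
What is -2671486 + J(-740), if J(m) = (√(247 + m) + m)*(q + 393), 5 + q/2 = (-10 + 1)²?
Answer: -3074786 + 545*I*√493 ≈ -3.0748e+6 + 12101.0*I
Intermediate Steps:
q = 152 (q = -10 + 2*(-10 + 1)² = -10 + 2*(-9)² = -10 + 2*81 = -10 + 162 = 152)
J(m) = 545*m + 545*√(247 + m) (J(m) = (√(247 + m) + m)*(152 + 393) = (m + √(247 + m))*545 = 545*m + 545*√(247 + m))
-2671486 + J(-740) = -2671486 + (545*(-740) + 545*√(247 - 740)) = -2671486 + (-403300 + 545*√(-493)) = -2671486 + (-403300 + 545*(I*√493)) = -2671486 + (-403300 + 545*I*√493) = -3074786 + 545*I*√493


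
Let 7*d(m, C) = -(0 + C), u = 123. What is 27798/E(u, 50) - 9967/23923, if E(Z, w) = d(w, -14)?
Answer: 332495810/23923 ≈ 13899.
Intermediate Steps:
d(m, C) = -C/7 (d(m, C) = (-(0 + C))/7 = (-C)/7 = -C/7)
E(Z, w) = 2 (E(Z, w) = -⅐*(-14) = 2)
27798/E(u, 50) - 9967/23923 = 27798/2 - 9967/23923 = 27798*(½) - 9967*1/23923 = 13899 - 9967/23923 = 332495810/23923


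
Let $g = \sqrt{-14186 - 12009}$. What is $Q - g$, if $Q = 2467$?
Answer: $2467 - 13 i \sqrt{155} \approx 2467.0 - 161.85 i$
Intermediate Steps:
$g = 13 i \sqrt{155}$ ($g = \sqrt{-26195} = 13 i \sqrt{155} \approx 161.85 i$)
$Q - g = 2467 - 13 i \sqrt{155}$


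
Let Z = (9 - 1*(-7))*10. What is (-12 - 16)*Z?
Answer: -4480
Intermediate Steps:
Z = 160 (Z = (9 + 7)*10 = 16*10 = 160)
(-12 - 16)*Z = (-12 - 16)*160 = -28*160 = -4480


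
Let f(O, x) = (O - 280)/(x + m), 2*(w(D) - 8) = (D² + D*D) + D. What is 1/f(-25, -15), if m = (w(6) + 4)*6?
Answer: -291/305 ≈ -0.95410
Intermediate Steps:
w(D) = 8 + D² + D/2 (w(D) = 8 + ((D² + D*D) + D)/2 = 8 + ((D² + D²) + D)/2 = 8 + (2*D² + D)/2 = 8 + (D + 2*D²)/2 = 8 + (D² + D/2) = 8 + D² + D/2)
m = 306 (m = ((8 + 6² + (½)*6) + 4)*6 = ((8 + 36 + 3) + 4)*6 = (47 + 4)*6 = 51*6 = 306)
f(O, x) = (-280 + O)/(306 + x) (f(O, x) = (O - 280)/(x + 306) = (-280 + O)/(306 + x))
1/f(-25, -15) = 1/((-280 - 25)/(306 - 15)) = 1/(-305/291) = -291/305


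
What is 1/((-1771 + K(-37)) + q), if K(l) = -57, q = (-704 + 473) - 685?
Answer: -1/2744 ≈ -0.00036443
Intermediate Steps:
q = -916 (q = -231 - 685 = -916)
1/((-1771 + K(-37)) + q) = 1/((-1771 - 57) - 916) = 1/(-1828 - 916) = 1/(-2744) = -1/2744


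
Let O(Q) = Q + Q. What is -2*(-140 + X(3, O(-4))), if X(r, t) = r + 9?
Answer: 256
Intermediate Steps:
O(Q) = 2*Q
X(r, t) = 9 + r
-2*(-140 + X(3, O(-4))) = -2*(-140 + (9 + 3)) = -2*(-140 + 12) = -2*(-128) = 256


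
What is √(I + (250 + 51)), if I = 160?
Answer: √461 ≈ 21.471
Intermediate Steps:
√(I + (250 + 51)) = √(160 + (250 + 51)) = √(160 + 301) = √461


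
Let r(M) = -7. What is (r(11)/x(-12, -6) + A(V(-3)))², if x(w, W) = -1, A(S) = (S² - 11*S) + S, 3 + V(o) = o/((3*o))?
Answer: 134689/81 ≈ 1662.8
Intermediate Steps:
V(o) = -8/3 (V(o) = -3 + o/((3*o)) = -3 + o*(1/(3*o)) = -3 + ⅓ = -8/3)
A(S) = S² - 10*S
(r(11)/x(-12, -6) + A(V(-3)))² = (-7/(-1) - 8*(-10 - 8/3)/3)² = (-7*(-1) - 8/3*(-38/3))² = (7 + 304/9)² = (367/9)² = 134689/81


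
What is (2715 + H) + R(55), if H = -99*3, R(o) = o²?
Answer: 5443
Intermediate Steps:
H = -297
(2715 + H) + R(55) = (2715 - 297) + 55² = 2418 + 3025 = 5443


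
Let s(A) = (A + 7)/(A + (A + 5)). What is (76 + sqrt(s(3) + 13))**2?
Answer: 63689/11 + 456*sqrt(187)/11 ≈ 6356.8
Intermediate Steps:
s(A) = (7 + A)/(5 + 2*A) (s(A) = (7 + A)/(A + (5 + A)) = (7 + A)/(5 + 2*A))
(76 + sqrt(s(3) + 13))**2 = (76 + sqrt((7 + 3)/(5 + 2*3) + 13))**2 = (76 + sqrt(10/(5 + 6) + 13))**2 = (76 + sqrt(10/11 + 13))**2 = (76 + sqrt(153/11))**2 = (76 + 3*sqrt(187)/11)**2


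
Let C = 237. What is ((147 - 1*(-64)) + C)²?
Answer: 200704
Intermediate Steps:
((147 - 1*(-64)) + C)² = ((147 - 1*(-64)) + 237)² = ((147 + 64) + 237)² = (211 + 237)² = 448² = 200704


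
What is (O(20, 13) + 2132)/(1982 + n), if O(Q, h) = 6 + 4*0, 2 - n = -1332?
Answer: 1069/1658 ≈ 0.64475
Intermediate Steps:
n = 1334 (n = 2 - 1*(-1332) = 2 + 1332 = 1334)
O(Q, h) = 6 (O(Q, h) = 6 + 0 = 6)
(O(20, 13) + 2132)/(1982 + n) = (6 + 2132)/(1982 + 1334) = 2138/3316 = 2138*(1/3316) = 1069/1658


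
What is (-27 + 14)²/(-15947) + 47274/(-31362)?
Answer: -126529776/83354969 ≈ -1.5180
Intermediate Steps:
(-27 + 14)²/(-15947) + 47274/(-31362) = (-13)²*(-1/15947) + 47274*(-1/31362) = 169*(-1/15947) - 7879/5227 = -169/15947 - 7879/5227 = -126529776/83354969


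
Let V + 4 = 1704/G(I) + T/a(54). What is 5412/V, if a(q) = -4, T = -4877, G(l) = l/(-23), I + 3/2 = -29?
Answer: 1320528/610057 ≈ 2.1646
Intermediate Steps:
I = -61/2 (I = -3/2 - 29 = -61/2 ≈ -30.500)
G(l) = -l/23 (G(l) = l*(-1/23) = -l/23)
V = 610057/244 (V = -4 + (1704/((-1/23*(-61/2))) - 4877/(-4)) = -4 + (1704/(61/46) - 4877*(-¼)) = -4 + (1704*(46/61) + 4877/4) = -4 + (78384/61 + 4877/4) = -4 + 611033/244 = 610057/244 ≈ 2500.2)
5412/V = 5412/(610057/244) = 5412*(244/610057) = 1320528/610057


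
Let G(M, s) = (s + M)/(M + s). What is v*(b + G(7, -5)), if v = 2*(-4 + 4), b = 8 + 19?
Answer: 0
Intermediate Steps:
b = 27
G(M, s) = 1 (G(M, s) = (M + s)/(M + s) = 1)
v = 0 (v = 2*0 = 0)
v*(b + G(7, -5)) = 0*(27 + 1) = 0*28 = 0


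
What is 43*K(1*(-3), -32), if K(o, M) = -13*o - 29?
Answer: 430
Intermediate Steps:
K(o, M) = -29 - 13*o
43*K(1*(-3), -32) = 43*(-29 - 13*(-3)) = 43*(-29 + 39) = 43*10 = 430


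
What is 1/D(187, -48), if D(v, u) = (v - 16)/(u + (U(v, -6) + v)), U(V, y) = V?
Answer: 326/171 ≈ 1.9064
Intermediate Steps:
D(v, u) = (-16 + v)/(u + 2*v) (D(v, u) = (v - 16)/(u + (v + v)) = (-16 + v)/(u + 2*v))
1/D(187, -48) = 1/((-16 + 187)/(-48 + 2*187)) = 1/(171/(-48 + 374)) = 1/(171/326) = 326/171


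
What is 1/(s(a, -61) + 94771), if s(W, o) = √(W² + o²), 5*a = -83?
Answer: 2369275/224538461111 - 5*√99914/224538461111 ≈ 1.0545e-5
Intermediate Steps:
a = -83/5 (a = (⅕)*(-83) = -83/5 ≈ -16.600)
1/(s(a, -61) + 94771) = 1/(√((-83/5)² + (-61)²) + 94771) = 1/(√(6889/25 + 3721) + 94771) = 1/(√(99914/25) + 94771) = 1/(√99914/5 + 94771) = 1/(94771 + √99914/5)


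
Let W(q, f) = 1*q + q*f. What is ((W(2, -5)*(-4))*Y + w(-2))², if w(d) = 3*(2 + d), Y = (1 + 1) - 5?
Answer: 9216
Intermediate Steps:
Y = -3 (Y = 2 - 5 = -3)
w(d) = 6 + 3*d
W(q, f) = q + f*q
((W(2, -5)*(-4))*Y + w(-2))² = (((2*(1 - 5))*(-4))*(-3) + (6 + 3*(-2)))² = (((2*(-4))*(-4))*(-3) + (6 - 6))² = (-8*(-4)*(-3) + 0)² = (32*(-3) + 0)² = (-96 + 0)² = (-96)² = 9216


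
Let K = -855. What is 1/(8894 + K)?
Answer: 1/8039 ≈ 0.00012439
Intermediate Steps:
1/(8894 + K) = 1/(8894 - 855) = 1/8039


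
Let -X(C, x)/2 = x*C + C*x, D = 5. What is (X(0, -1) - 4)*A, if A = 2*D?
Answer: -40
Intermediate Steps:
A = 10 (A = 2*5 = 10)
X(C, x) = -4*C*x (X(C, x) = -2*(x*C + C*x) = -2*(C*x + C*x) = -4*C*x)
(X(0, -1) - 4)*A = (-4*0*(-1) - 4)*10 = (0 - 4)*10 = -4*10 = -40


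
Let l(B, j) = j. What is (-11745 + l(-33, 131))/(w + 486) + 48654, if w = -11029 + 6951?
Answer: 87388391/1796 ≈ 48657.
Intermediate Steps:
w = -4078
(-11745 + l(-33, 131))/(w + 486) + 48654 = (-11745 + 131)/(-4078 + 486) + 48654 = -11614/(-3592) + 48654 = -11614*(-1/3592) + 48654 = 5807/1796 + 48654 = 87388391/1796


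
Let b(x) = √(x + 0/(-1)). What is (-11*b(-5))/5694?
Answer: -11*I*√5/5694 ≈ -0.0043198*I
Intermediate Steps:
b(x) = √x (b(x) = √(x + 0*(-1)) = √(x + 0) = √x)
(-11*b(-5))/5694 = (-11*I*√5)/5694 = -11*I*√5/5694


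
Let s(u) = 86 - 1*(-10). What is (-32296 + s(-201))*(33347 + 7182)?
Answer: -1305033800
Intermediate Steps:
s(u) = 96 (s(u) = 86 + 10 = 96)
(-32296 + s(-201))*(33347 + 7182) = (-32296 + 96)*(33347 + 7182) = -32200*40529 = -1305033800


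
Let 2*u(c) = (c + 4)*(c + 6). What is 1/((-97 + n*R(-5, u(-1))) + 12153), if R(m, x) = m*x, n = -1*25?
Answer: 2/25987 ≈ 7.6962e-5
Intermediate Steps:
u(c) = (4 + c)*(6 + c)/2 (u(c) = ((c + 4)*(c + 6))/2 = ((4 + c)*(6 + c))/2 = (4 + c)*(6 + c)/2)
n = -25
1/((-97 + n*R(-5, u(-1))) + 12153) = 1/((-97 - (-125)*(12 + (½)*(-1)² + 5*(-1))) + 12153) = 1/((-97 - (-125)*(12 + (½)*1 - 5)) + 12153) = 1/((-97 - (-125)*(12 + ½ - 5)) + 12153) = 1/((-97 - (-125)*15/2) + 12153) = 1/((-97 - 25*(-75/2)) + 12153) = 1/((-97 + 1875/2) + 12153) = 1/(1681/2 + 12153) = 1/(25987/2) = 2/25987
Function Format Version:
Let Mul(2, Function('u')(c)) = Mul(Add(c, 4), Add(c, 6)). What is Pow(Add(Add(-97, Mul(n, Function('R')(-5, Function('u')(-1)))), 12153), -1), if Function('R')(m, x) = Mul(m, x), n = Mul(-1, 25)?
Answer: Rational(2, 25987) ≈ 7.6962e-5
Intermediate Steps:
Function('u')(c) = Mul(Rational(1, 2), Add(4, c), Add(6, c)) (Function('u')(c) = Mul(Rational(1, 2), Mul(Add(c, 4), Add(c, 6))) = Mul(Rational(1, 2), Mul(Add(4, c), Add(6, c))) = Mul(Rational(1, 2), Add(4, c), Add(6, c)))
n = -25
Pow(Add(Add(-97, Mul(n, Function('R')(-5, Function('u')(-1)))), 12153), -1) = Pow(Add(Add(-97, Mul(-25, Mul(-5, Add(12, Mul(Rational(1, 2), Pow(-1, 2)), Mul(5, -1))))), 12153), -1) = Pow(Add(Add(-97, Mul(-25, Mul(-5, Add(12, Mul(Rational(1, 2), 1), -5)))), 12153), -1) = Pow(Add(Add(-97, Mul(-25, Mul(-5, Add(12, Rational(1, 2), -5)))), 12153), -1) = Pow(Add(Add(-97, Mul(-25, Mul(-5, Rational(15, 2)))), 12153), -1) = Pow(Add(Add(-97, Mul(-25, Rational(-75, 2))), 12153), -1) = Pow(Add(Add(-97, Rational(1875, 2)), 12153), -1) = Pow(Add(Rational(1681, 2), 12153), -1) = Pow(Rational(25987, 2), -1) = Rational(2, 25987)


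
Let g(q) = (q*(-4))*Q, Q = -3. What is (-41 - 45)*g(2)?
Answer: -2064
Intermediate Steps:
g(q) = 12*q (g(q) = (q*(-4))*(-3) = -4*q*(-3) = 12*q)
(-41 - 45)*g(2) = (-41 - 45)*(12*2) = -86*24 = -2064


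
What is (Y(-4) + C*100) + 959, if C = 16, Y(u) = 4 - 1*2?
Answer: 2561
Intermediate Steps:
Y(u) = 2 (Y(u) = 4 - 2 = 2)
(Y(-4) + C*100) + 959 = (2 + 16*100) + 959 = (2 + 1600) + 959 = 1602 + 959 = 2561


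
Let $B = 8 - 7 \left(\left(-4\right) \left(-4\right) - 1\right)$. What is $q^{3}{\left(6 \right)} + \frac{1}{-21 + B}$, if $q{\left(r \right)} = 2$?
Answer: $\frac{943}{118} \approx 7.9915$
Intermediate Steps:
$B = -97$ ($B = 8 - 7 \left(16 - 1\right) = 8 - 105 = -97$)
$q^{3}{\left(6 \right)} + \frac{1}{-21 + B} = 2^{3} + \frac{1}{-21 - 97} = 8 + \frac{1}{-118} = 8 - \frac{1}{118} = \frac{943}{118}$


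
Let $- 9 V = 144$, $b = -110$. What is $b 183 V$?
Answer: $322080$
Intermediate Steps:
$V = -16$ ($V = \left(- \frac{1}{9}\right) 144 = -16$)
$b 183 V = \left(-110\right) 183 \left(-16\right) = \left(-20130\right) \left(-16\right) = 322080$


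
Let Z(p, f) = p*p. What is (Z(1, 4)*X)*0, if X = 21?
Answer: 0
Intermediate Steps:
Z(p, f) = p²
(Z(1, 4)*X)*0 = (1²*21)*0 = (1*21)*0 = 21*0 = 0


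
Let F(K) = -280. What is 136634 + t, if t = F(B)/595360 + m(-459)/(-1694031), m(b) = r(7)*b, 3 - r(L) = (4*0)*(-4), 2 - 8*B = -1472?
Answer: 18825594888389/137781188 ≈ 1.3663e+5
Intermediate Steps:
B = 737/4 (B = 1/4 - 1/8*(-1472) = 1/4 + 184 = 737/4 ≈ 184.25)
r(L) = 3 (r(L) = 3 - 4*0*(-4) = 3 - 0*(-4) = 3 - 1*0 = 3 + 0 = 3)
m(b) = 3*b
t = 47197/137781188 (t = -280/595360 + (3*(-459))/(-1694031) = -280*1/595360 - 1377*(-1/1694031) = -7/14884 + 459/564677 = 47197/137781188 ≈ 0.00034255)
136634 + t = 136634 + 47197/137781188 = 18825594888389/137781188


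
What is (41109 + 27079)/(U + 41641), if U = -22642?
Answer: 68188/18999 ≈ 3.5890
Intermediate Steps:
(41109 + 27079)/(U + 41641) = (41109 + 27079)/(-22642 + 41641) = 68188/18999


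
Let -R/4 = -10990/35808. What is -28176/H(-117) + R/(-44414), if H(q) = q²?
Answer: -622375699591/302370334344 ≈ -2.0583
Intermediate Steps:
R = 5495/4476 (R = -(-43960)/35808 = -4*(-5495/17904) = 5495/4476 ≈ 1.2277)
-28176/H(-117) + R/(-44414) = -28176/((-117)²) + (5495/4476)/(-44414) = -28176/13689 + (5495/4476)*(-1/44414) = -28176*1/13689 - 5495/198797064 = -9392/4563 - 5495/198797064 = -622375699591/302370334344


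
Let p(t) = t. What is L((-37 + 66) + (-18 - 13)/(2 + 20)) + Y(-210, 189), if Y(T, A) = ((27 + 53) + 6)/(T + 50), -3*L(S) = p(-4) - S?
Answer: 26381/2640 ≈ 9.9928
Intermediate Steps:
L(S) = 4/3 + S/3 (L(S) = -(-4 - S)/3 = 4/3 + S/3)
Y(T, A) = 86/(50 + T) (Y(T, A) = (80 + 6)/(50 + T) = 86/(50 + T))
L((-37 + 66) + (-18 - 13)/(2 + 20)) + Y(-210, 189) = (4/3 + ((-37 + 66) + (-18 - 13)/(2 + 20))/3) + 86/(50 - 210) = (4/3 + (29 - 31/22)/3) + 86/(-160) = (4/3 + (29 - 31*1/22)/3) + 86*(-1/160) = (4/3 + (29 - 31/22)/3) - 43/80 = (4/3 + (⅓)*(607/22)) - 43/80 = (4/3 + 607/66) - 43/80 = 695/66 - 43/80 = 26381/2640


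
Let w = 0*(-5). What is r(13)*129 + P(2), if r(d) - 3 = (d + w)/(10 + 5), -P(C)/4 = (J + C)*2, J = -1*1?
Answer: 2454/5 ≈ 490.80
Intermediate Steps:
w = 0
J = -1
P(C) = 8 - 8*C (P(C) = -4*(-1 + C)*2 = -4*(-2 + 2*C) = 8 - 8*C)
r(d) = 3 + d/15 (r(d) = 3 + (d + 0)/(10 + 5) = 3 + d/15)
r(13)*129 + P(2) = (3 + (1/15)*13)*129 + (8 - 8*2) = (3 + 13/15)*129 + (8 - 16) = (58/15)*129 - 8 = 2494/5 - 8 = 2454/5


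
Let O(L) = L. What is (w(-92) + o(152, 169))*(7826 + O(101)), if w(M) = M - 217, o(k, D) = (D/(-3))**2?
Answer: 204358060/9 ≈ 2.2706e+7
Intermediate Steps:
o(k, D) = D**2/9 (o(k, D) = (D*(-1/3))**2 = (-D/3)**2 = D**2/9)
w(M) = -217 + M
(w(-92) + o(152, 169))*(7826 + O(101)) = ((-217 - 92) + (1/9)*169**2)*(7826 + 101) = (-309 + (1/9)*28561)*7927 = (-309 + 28561/9)*7927 = (25780/9)*7927 = 204358060/9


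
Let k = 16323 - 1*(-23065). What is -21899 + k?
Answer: 17489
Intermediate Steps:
k = 39388 (k = 16323 + 23065 = 39388)
-21899 + k = -21899 + 39388 = 17489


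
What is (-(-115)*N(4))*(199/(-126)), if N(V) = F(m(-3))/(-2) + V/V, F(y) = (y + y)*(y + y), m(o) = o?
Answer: 389045/126 ≈ 3087.7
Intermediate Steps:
F(y) = 4*y² (F(y) = (2*y)*(2*y) = 4*y²)
N(V) = -17 (N(V) = (4*(-3)²)/(-2) + V/V = (4*9)*(-½) + 1 = 36*(-½) + 1 = -18 + 1 = -17)
(-(-115)*N(4))*(199/(-126)) = (-(-115)*(-17))*(199/(-126)) = (-23*85)*(199*(-1/126)) = -1955*(-199/126) = 389045/126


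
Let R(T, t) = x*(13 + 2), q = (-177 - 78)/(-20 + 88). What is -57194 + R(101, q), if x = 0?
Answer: -57194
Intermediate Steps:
q = -15/4 (q = -255/68 = -255*1/68 = -15/4 ≈ -3.7500)
R(T, t) = 0 (R(T, t) = 0*(13 + 2) = 0*15 = 0)
-57194 + R(101, q) = -57194 + 0 = -57194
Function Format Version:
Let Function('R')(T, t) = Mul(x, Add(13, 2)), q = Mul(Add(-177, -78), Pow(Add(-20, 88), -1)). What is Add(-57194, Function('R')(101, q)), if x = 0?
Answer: -57194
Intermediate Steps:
q = Rational(-15, 4) (q = Mul(-255, Pow(68, -1)) = Mul(-255, Rational(1, 68)) = Rational(-15, 4) ≈ -3.7500)
Function('R')(T, t) = 0 (Function('R')(T, t) = Mul(0, Add(13, 2)) = Mul(0, 15) = 0)
Add(-57194, Function('R')(101, q)) = Add(-57194, 0) = -57194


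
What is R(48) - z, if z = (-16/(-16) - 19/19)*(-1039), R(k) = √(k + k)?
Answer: 4*√6 ≈ 9.7980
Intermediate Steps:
R(k) = √2*√k (R(k) = √(2*k) = √2*√k)
z = 0 (z = (-16*(-1/16) - 19*1/19)*(-1039) = (1 - 1)*(-1039) = 0*(-1039) = 0)
R(48) - z = √2*√48 - 1*0 = √2*(4*√3) + 0 = 4*√6 + 0 = 4*√6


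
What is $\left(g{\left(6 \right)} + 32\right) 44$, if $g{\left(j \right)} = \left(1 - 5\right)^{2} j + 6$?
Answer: $5896$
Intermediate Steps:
$g{\left(j \right)} = 6 + 16 j$ ($g{\left(j \right)} = \left(-4\right)^{2} j + 6 = 16 j + 6 = 6 + 16 j$)
$\left(g{\left(6 \right)} + 32\right) 44 = \left(\left(6 + 16 \cdot 6\right) + 32\right) 44 = \left(\left(6 + 96\right) + 32\right) 44 = \left(102 + 32\right) 44 = 134 \cdot 44 = 5896$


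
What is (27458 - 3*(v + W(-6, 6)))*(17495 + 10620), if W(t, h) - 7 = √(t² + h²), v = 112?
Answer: 761944615 - 506070*√2 ≈ 7.6123e+8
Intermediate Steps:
W(t, h) = 7 + √(h² + t²) (W(t, h) = 7 + √(t² + h²) = 7 + √(h² + t²))
(27458 - 3*(v + W(-6, 6)))*(17495 + 10620) = (27458 - 3*(112 + (7 + √(6² + (-6)²))))*(17495 + 10620) = (27458 - 3*(112 + (7 + √(36 + 36))))*28115 = (27458 - 3*(112 + (7 + √72)))*28115 = (27458 - 3*(112 + (7 + 6*√2)))*28115 = (27458 - 3*(119 + 6*√2))*28115 = (27458 + (-357 - 18*√2))*28115 = (27101 - 18*√2)*28115 = 761944615 - 506070*√2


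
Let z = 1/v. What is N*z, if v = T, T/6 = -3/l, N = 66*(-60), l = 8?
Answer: 1760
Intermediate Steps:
N = -3960
T = -9/4 (T = 6*(-3/8) = -9/4 ≈ -2.2500)
v = -9/4 ≈ -2.2500
z = -4/9 (z = 1/(-9/4) = -4/9 ≈ -0.44444)
N*z = -3960*(-4/9) = 1760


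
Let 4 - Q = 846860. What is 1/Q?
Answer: -1/846856 ≈ -1.1808e-6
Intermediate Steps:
Q = -846856 (Q = 4 - 1*846860 = 4 - 846860 = -846856)
1/Q = 1/(-846856) = -1/846856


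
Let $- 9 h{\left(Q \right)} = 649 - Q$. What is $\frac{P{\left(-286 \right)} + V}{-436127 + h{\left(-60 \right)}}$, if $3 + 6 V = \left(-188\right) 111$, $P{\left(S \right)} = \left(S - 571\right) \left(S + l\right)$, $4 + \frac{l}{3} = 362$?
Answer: $\frac{12218301}{7851704} \approx 1.5561$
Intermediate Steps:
$h{\left(Q \right)} = - \frac{649}{9} + \frac{Q}{9}$ ($h{\left(Q \right)} = - \frac{649 - Q}{9} = - \frac{649}{9} + \frac{Q}{9}$)
$l = 1074$ ($l = -12 + 3 \cdot 362 = -12 + 1086 = 1074$)
$P{\left(S \right)} = \left(-571 + S\right) \left(1074 + S\right)$ ($P{\left(S \right)} = \left(S - 571\right) \left(S + 1074\right) = \left(-571 + S\right) \left(1074 + S\right)$)
$V = - \frac{6957}{2}$ ($V = - \frac{1}{2} + \frac{\left(-188\right) 111}{6} = - \frac{1}{2} + \frac{1}{6} \left(-20868\right) = - \frac{1}{2} - 3478 = - \frac{6957}{2} \approx -3478.5$)
$\frac{P{\left(-286 \right)} + V}{-436127 + h{\left(-60 \right)}} = \frac{\left(-613254 + \left(-286\right)^{2} + 503 \left(-286\right)\right) - \frac{6957}{2}}{-436127 + \left(- \frac{649}{9} + \frac{1}{9} \left(-60\right)\right)} = \frac{\left(-613254 + 81796 - 143858\right) - \frac{6957}{2}}{-436127 - \frac{709}{9}} = \frac{-675316 - \frac{6957}{2}}{-436127 - \frac{709}{9}} = - \frac{1357589}{2 \left(- \frac{3925852}{9}\right)} = \left(- \frac{1357589}{2}\right) \left(- \frac{9}{3925852}\right) = \frac{12218301}{7851704}$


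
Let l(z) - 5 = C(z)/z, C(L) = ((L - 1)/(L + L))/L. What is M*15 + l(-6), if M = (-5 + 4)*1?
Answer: -4313/432 ≈ -9.9838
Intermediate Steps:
M = -1 (M = -1*1 = -1)
C(L) = (-1 + L)/(2*L²) (C(L) = ((-1 + L)/((2*L)))/L = ((-1 + L)*(1/(2*L)))/L = ((-1 + L)/(2*L))/L = (-1 + L)/(2*L²))
l(z) = 5 + (-1 + z)/(2*z³) (l(z) = 5 + ((-1 + z)/(2*z²))/z = 5 + (-1 + z)/(2*z³))
M*15 + l(-6) = -1*15 + (½)*(-1 - 6 + 10*(-6)³)/(-6)³ = -15 + (½)*(-1/216)*(-1 - 6 + 10*(-216)) = -15 + (½)*(-1/216)*(-1 - 6 - 2160) = -15 + (½)*(-1/216)*(-2167) = -15 + 2167/432 = -4313/432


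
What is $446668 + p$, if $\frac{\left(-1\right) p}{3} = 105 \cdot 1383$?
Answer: $11023$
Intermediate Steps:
$p = -435645$ ($p = - 3 \cdot 105 \cdot 1383 = \left(-3\right) 145215 = -435645$)
$446668 + p = 446668 - 435645 = 11023$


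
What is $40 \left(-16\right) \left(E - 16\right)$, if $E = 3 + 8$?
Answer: $3200$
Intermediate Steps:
$E = 11$
$40 \left(-16\right) \left(E - 16\right) = 40 \left(-16\right) \left(11 - 16\right) = \left(-640\right) \left(-5\right) = 3200$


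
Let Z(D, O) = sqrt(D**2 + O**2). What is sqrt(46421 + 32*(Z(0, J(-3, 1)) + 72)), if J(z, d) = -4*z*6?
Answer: sqrt(51029) ≈ 225.90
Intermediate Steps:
J(z, d) = -24*z
sqrt(46421 + 32*(Z(0, J(-3, 1)) + 72)) = sqrt(46421 + 32*(sqrt(0**2 + (-24*(-3))**2) + 72)) = sqrt(46421 + 32*(sqrt(0 + 72**2) + 72)) = sqrt(46421 + 32*(sqrt(0 + 5184) + 72)) = sqrt(46421 + 32*(sqrt(5184) + 72)) = sqrt(46421 + 32*(72 + 72)) = sqrt(46421 + 32*144) = sqrt(46421 + 4608) = sqrt(51029)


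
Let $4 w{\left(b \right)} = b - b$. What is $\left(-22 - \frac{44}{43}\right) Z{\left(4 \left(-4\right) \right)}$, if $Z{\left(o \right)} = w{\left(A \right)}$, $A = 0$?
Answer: $0$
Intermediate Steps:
$w{\left(b \right)} = 0$ ($w{\left(b \right)} = \frac{b - b}{4} = \frac{1}{4} \cdot 0 = 0$)
$Z{\left(o \right)} = 0$
$\left(-22 - \frac{44}{43}\right) Z{\left(4 \left(-4\right) \right)} = \left(-22 - \frac{44}{43}\right) 0 = \left(- \frac{990}{43}\right) 0 = 0$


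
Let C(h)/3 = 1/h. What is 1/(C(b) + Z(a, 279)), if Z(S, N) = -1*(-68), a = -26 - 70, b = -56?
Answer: 56/3805 ≈ 0.014717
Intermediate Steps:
a = -96
C(h) = 3/h
Z(S, N) = 68
1/(C(b) + Z(a, 279)) = 1/(3/(-56) + 68) = 1/(3*(-1/56) + 68) = 1/(-3/56 + 68) = 1/(3805/56) = 56/3805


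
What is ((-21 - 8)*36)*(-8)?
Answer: 8352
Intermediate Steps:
((-21 - 8)*36)*(-8) = -29*36*(-8) = -1044*(-8) = 8352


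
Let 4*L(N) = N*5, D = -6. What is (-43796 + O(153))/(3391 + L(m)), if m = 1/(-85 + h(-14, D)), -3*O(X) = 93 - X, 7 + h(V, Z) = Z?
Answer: -5720064/443089 ≈ -12.910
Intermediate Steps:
h(V, Z) = -7 + Z
O(X) = -31 + X/3 (O(X) = -(93 - X)/3 = -31 + X/3)
m = -1/98 (m = 1/(-85 + (-7 - 6)) = 1/(-85 - 13) = 1/(-98) = -1/98 ≈ -0.010204)
L(N) = 5*N/4 (L(N) = (N*5)/4 = (5*N)/4 = 5*N/4)
(-43796 + O(153))/(3391 + L(m)) = (-43796 + (-31 + (⅓)*153))/(3391 + (5/4)*(-1/98)) = (-43796 + (-31 + 51))/(3391 - 5/392) = (-43796 + 20)/(1329267/392) = -43776*392/1329267 = -5720064/443089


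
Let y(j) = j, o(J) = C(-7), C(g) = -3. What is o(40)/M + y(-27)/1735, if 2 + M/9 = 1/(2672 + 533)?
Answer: 5041546/33358845 ≈ 0.15113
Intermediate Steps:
M = -57681/3205 (M = -18 + 9/(2672 + 533) = -18 + 9/3205 = -57681/3205 ≈ -17.997)
o(J) = -3
o(40)/M + y(-27)/1735 = -3/(-57681/3205) - 27/1735 = -3*(-3205/57681) - 27*1/1735 = 3205/19227 - 27/1735 = 5041546/33358845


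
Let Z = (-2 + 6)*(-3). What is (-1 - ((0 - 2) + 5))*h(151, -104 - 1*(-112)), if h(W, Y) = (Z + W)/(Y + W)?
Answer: -556/159 ≈ -3.4969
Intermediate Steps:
Z = -12 (Z = 4*(-3) = -12)
h(W, Y) = (-12 + W)/(W + Y) (h(W, Y) = (-12 + W)/(Y + W) = (-12 + W)/(W + Y))
(-1 - ((0 - 2) + 5))*h(151, -104 - 1*(-112)) = (-1 - ((0 - 2) + 5))*((-12 + 151)/(151 + (-104 - 1*(-112)))) = (-1 - (-2 + 5))*(139/(151 + (-104 + 112))) = (-1 - 1*3)*(139/(151 + 8)) = (-1 - 3)*(139/159) = -4*139/159 = -556/159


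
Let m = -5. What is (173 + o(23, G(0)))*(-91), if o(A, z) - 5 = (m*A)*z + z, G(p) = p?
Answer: -16198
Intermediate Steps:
o(A, z) = 5 + z - 5*A*z (o(A, z) = 5 + ((-5*A)*z + z) = 5 + (-5*A*z + z) = 5 + (z - 5*A*z) = 5 + z - 5*A*z)
(173 + o(23, G(0)))*(-91) = (173 + (5 + 0 - 5*23*0))*(-91) = (173 + (5 + 0 + 0))*(-91) = (173 + 5)*(-91) = 178*(-91) = -16198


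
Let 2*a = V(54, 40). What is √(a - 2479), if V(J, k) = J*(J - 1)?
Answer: 2*I*√262 ≈ 32.373*I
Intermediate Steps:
V(J, k) = J*(-1 + J)
a = 1431 (a = (54*(-1 + 54))/2 = (54*53)/2 = (½)*2862 = 1431)
√(a - 2479) = √(1431 - 2479) = √(-1048) = 2*I*√262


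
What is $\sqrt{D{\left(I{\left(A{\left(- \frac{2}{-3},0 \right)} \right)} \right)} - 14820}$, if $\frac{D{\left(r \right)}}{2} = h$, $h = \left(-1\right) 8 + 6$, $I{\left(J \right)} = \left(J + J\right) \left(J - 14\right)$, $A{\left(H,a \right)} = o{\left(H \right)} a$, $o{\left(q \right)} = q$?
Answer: $2 i \sqrt{3706} \approx 121.75 i$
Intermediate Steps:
$A{\left(H,a \right)} = H a$
$I{\left(J \right)} = 2 J \left(-14 + J\right)$
$h = -2$ ($h = -8 + 6 = -2$)
$D{\left(r \right)} = -4$ ($D{\left(r \right)} = 2 \left(-2\right) = -4$)
$\sqrt{D{\left(I{\left(A{\left(- \frac{2}{-3},0 \right)} \right)} \right)} - 14820} = \sqrt{-4 - 14820} = \sqrt{-14824} = 2 i \sqrt{3706}$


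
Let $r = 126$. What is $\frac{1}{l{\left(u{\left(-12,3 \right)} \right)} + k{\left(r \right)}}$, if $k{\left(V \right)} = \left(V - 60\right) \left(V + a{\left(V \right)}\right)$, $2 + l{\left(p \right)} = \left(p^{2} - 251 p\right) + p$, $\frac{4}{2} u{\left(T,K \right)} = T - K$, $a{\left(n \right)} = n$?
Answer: $\frac{4}{74245} \approx 5.3876 \cdot 10^{-5}$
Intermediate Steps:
$u{\left(T,K \right)} = \frac{T}{2} - \frac{K}{2}$ ($u{\left(T,K \right)} = \frac{T - K}{2} = \frac{T}{2} - \frac{K}{2}$)
$l{\left(p \right)} = -2 + p^{2} - 250 p$ ($l{\left(p \right)} = -2 + \left(\left(p^{2} - 251 p\right) + p\right) = -2 + \left(p^{2} - 250 p\right) = -2 + p^{2} - 250 p$)
$k{\left(V \right)} = 2 V \left(-60 + V\right)$ ($k{\left(V \right)} = \left(V - 60\right) \left(V + V\right) = \left(-60 + V\right) 2 V = 2 V \left(-60 + V\right)$)
$\frac{1}{l{\left(u{\left(-12,3 \right)} \right)} + k{\left(r \right)}} = \frac{1}{\left(-2 + \left(\frac{1}{2} \left(-12\right) - \frac{3}{2}\right)^{2} - 250 \left(\frac{1}{2} \left(-12\right) - \frac{3}{2}\right)\right) + 2 \cdot 126 \left(-60 + 126\right)} = \frac{1}{\left(-2 + \left(-6 - \frac{3}{2}\right)^{2} - 250 \left(-6 - \frac{3}{2}\right)\right) + 2 \cdot 126 \cdot 66} = \frac{1}{\left(-2 + \left(- \frac{15}{2}\right)^{2} - -1875\right) + 16632} = \frac{1}{\left(-2 + \frac{225}{4} + 1875\right) + 16632} = \frac{1}{\frac{7717}{4} + 16632} = \frac{1}{\frac{74245}{4}} = \frac{4}{74245}$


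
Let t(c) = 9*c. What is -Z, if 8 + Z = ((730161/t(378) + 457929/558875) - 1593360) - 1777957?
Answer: 13963978548563/4142250 ≈ 3.3711e+6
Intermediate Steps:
Z = -13963978548563/4142250 (Z = -8 + (((730161/((9*378)) + 457929/558875) - 1593360) - 1777957) = -8 + (((730161/3402 + 457929*(1/558875)) - 1593360) - 1777957) = -8 + (((730161*(1/3402) + 26937/32875) - 1593360) - 1777957) = -8 + (((27043/126 + 26937/32875) - 1593360) - 1777957) = -8 + ((892432687/4142250 - 1593360) - 1777957) = -8 + (-6599203027313/4142250 - 1777957) = -8 - 13963945410563/4142250 = -13963978548563/4142250 ≈ -3.3711e+6)
-Z = -1*(-13963978548563/4142250) = 13963978548563/4142250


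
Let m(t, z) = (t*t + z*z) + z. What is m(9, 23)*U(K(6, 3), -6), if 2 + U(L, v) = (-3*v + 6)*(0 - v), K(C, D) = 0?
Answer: 89886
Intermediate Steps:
m(t, z) = z + t**2 + z**2 (m(t, z) = (t**2 + z**2) + z = z + t**2 + z**2)
U(L, v) = -2 - v*(6 - 3*v) (U(L, v) = -2 + (-3*v + 6)*(0 - v) = -2 + (6 - 3*v)*(-v) = -2 - v*(6 - 3*v))
m(9, 23)*U(K(6, 3), -6) = (23 + 9**2 + 23**2)*(-2 - 6*(-6) + 3*(-6)**2) = (23 + 81 + 529)*(-2 + 36 + 3*36) = 633*(-2 + 36 + 108) = 633*142 = 89886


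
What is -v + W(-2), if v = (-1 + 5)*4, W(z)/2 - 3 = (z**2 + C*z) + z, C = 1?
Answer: -10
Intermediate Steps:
W(z) = 6 + 2*z**2 + 4*z (W(z) = 6 + 2*((z**2 + 1*z) + z) = 6 + 2*((z**2 + z) + z) = 6 + 2*((z + z**2) + z) = 6 + 2*(z**2 + 2*z) = 6 + (2*z**2 + 4*z) = 6 + 2*z**2 + 4*z)
v = 16 (v = 4*4 = 16)
-v + W(-2) = -1*16 + (6 + 2*(-2)**2 + 4*(-2)) = -16 + (6 + 2*4 - 8) = -16 + (6 + 8 - 8) = -16 + 6 = -10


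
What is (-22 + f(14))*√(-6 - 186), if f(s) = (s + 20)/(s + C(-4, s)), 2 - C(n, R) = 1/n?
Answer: -10352*I*√3/65 ≈ -275.85*I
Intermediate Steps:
C(n, R) = 2 - 1/n
f(s) = (20 + s)/(9/4 + s) (f(s) = (s + 20)/(s + (2 - 1/(-4))) = (20 + s)/(s + (2 - 1*(-¼))) = (20 + s)/(s + (2 + ¼)) = (20 + s)/(s + 9/4) = (20 + s)/(9/4 + s))
(-22 + f(14))*√(-6 - 186) = (-22 + 4*(20 + 14)/(9 + 4*14))*√(-6 - 186) = (-22 + 4*34/(9 + 56))*√(-192) = (-22 + 4*34/65)*(8*I*√3) = (-22 + 4*(1/65)*34)*(8*I*√3) = (-22 + 136/65)*(8*I*√3) = -10352*I*√3/65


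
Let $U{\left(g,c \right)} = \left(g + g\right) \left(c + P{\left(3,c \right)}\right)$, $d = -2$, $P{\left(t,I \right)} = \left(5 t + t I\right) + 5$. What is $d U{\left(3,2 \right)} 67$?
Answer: $-22512$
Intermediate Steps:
$P{\left(t,I \right)} = 5 + 5 t + I t$ ($P{\left(t,I \right)} = \left(5 t + I t\right) + 5 = 5 + 5 t + I t$)
$U{\left(g,c \right)} = 2 g \left(20 + 4 c\right)$ ($U{\left(g,c \right)} = \left(g + g\right) \left(c + \left(5 + 5 \cdot 3 + c 3\right)\right) = 2 g \left(c + \left(5 + 15 + 3 c\right)\right) = 2 g \left(c + \left(20 + 3 c\right)\right) = 2 g \left(20 + 4 c\right)$)
$d U{\left(3,2 \right)} 67 = - 2 \cdot 8 \cdot 3 \left(5 + 2\right) 67 = - 2 \cdot 8 \cdot 3 \cdot 7 \cdot 67 = \left(-2\right) 168 \cdot 67 = \left(-336\right) 67 = -22512$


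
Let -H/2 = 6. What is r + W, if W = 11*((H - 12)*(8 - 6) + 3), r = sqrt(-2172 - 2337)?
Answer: -495 + 3*I*sqrt(501) ≈ -495.0 + 67.149*I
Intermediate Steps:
H = -12 (H = -2*6 = -12)
r = 3*I*sqrt(501) (r = sqrt(-4509) = 3*I*sqrt(501) ≈ 67.149*I)
W = -495 (W = 11*((-12 - 12)*(8 - 6) + 3) = 11*(-24*2 + 3) = 11*(-48 + 3) = 11*(-45) = -495)
r + W = 3*I*sqrt(501) - 495 = -495 + 3*I*sqrt(501)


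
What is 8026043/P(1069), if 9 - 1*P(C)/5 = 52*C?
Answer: -8026043/277895 ≈ -28.882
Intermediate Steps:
P(C) = 45 - 260*C
8026043/P(1069) = 8026043/(45 - 260*1069) = 8026043/(45 - 277940) = 8026043/(-277895) = 8026043*(-1/277895) = -8026043/277895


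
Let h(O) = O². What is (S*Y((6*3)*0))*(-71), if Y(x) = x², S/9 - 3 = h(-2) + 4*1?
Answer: 0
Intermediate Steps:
S = 99 (S = 27 + 9*((-2)² + 4*1) = 27 + 9*(4 + 4) = 27 + 9*8 = 27 + 72 = 99)
(S*Y((6*3)*0))*(-71) = (99*((6*3)*0)²)*(-71) = (99*(18*0)²)*(-71) = (99*0²)*(-71) = (99*0)*(-71) = 0*(-71) = 0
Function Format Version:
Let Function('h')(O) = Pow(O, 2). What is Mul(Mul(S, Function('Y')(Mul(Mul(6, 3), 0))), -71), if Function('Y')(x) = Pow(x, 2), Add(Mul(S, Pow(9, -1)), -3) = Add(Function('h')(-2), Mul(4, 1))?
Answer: 0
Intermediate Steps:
S = 99 (S = Add(27, Mul(9, Add(Pow(-2, 2), Mul(4, 1)))) = Add(27, Mul(9, Add(4, 4))) = Add(27, Mul(9, 8)) = Add(27, 72) = 99)
Mul(Mul(S, Function('Y')(Mul(Mul(6, 3), 0))), -71) = Mul(Mul(99, Pow(Mul(Mul(6, 3), 0), 2)), -71) = Mul(Mul(99, Pow(Mul(18, 0), 2)), -71) = Mul(Mul(99, Pow(0, 2)), -71) = Mul(Mul(99, 0), -71) = Mul(0, -71) = 0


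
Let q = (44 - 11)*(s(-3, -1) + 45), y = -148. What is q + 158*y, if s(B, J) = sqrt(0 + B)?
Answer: -21899 + 33*I*sqrt(3) ≈ -21899.0 + 57.158*I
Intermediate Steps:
s(B, J) = sqrt(B)
q = 1485 + 33*I*sqrt(3) (q = (44 - 11)*(sqrt(-3) + 45) = 33*(I*sqrt(3) + 45) = 33*(45 + I*sqrt(3)) = 1485 + 33*I*sqrt(3) ≈ 1485.0 + 57.158*I)
q + 158*y = (1485 + 33*I*sqrt(3)) + 158*(-148) = (1485 + 33*I*sqrt(3)) - 23384 = -21899 + 33*I*sqrt(3)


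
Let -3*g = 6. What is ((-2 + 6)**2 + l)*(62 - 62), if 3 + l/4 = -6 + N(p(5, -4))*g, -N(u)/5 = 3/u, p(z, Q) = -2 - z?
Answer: 0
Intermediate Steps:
N(u) = -15/u
g = -2 (g = -1/3*6 = -2)
l = -372/7 (l = -12 + 4*(-6 - 15/(-2 - 1*5)*(-2)) = -12 + 4*(-6 - 15/(-2 - 5)*(-2)) = -12 + 4*(-6 - 15/(-7)*(-2)) = -12 + 4*(-6 - 15*(-1/7)*(-2)) = -12 + 4*(-6 + (15/7)*(-2)) = -12 + 4*(-6 - 30/7) = -12 + 4*(-72/7) = -12 - 288/7 = -372/7 ≈ -53.143)
((-2 + 6)**2 + l)*(62 - 62) = ((-2 + 6)**2 - 372/7)*(62 - 62) = (4**2 - 372/7)*0 = (16 - 372/7)*0 = -260/7*0 = 0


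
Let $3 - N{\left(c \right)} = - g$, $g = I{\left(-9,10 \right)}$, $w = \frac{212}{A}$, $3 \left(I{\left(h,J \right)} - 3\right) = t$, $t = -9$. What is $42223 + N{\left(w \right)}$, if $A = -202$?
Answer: $42226$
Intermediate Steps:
$I{\left(h,J \right)} = 0$ ($I{\left(h,J \right)} = 3 + \frac{1}{3} \left(-9\right) = 3 - 3 = 0$)
$w = - \frac{106}{101}$ ($w = \frac{212}{-202} = 212 \left(- \frac{1}{202}\right) = - \frac{106}{101} \approx -1.0495$)
$g = 0$
$N{\left(c \right)} = 3$ ($N{\left(c \right)} = 3 - \left(-1\right) 0 = 3 - 0 = 3 + 0 = 3$)
$42223 + N{\left(w \right)} = 42223 + 3 = 42226$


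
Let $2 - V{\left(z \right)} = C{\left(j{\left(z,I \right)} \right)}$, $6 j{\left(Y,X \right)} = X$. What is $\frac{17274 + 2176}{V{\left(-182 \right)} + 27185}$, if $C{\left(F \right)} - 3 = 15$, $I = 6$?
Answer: $\frac{19450}{27169} \approx 0.71589$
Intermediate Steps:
$j{\left(Y,X \right)} = \frac{X}{6}$
$C{\left(F \right)} = 18$ ($C{\left(F \right)} = 3 + 15 = 18$)
$V{\left(z \right)} = -16$ ($V{\left(z \right)} = 2 - 18 = -16$)
$\frac{17274 + 2176}{V{\left(-182 \right)} + 27185} = \frac{17274 + 2176}{-16 + 27185} = \frac{19450}{27169}$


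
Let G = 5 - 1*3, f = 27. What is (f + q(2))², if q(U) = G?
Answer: 841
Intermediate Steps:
G = 2 (G = 5 - 3 = 2)
q(U) = 2
(f + q(2))² = (27 + 2)² = 29² = 841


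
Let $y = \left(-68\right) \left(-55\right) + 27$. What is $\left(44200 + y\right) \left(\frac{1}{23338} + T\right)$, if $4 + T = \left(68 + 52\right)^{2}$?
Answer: $\frac{16115657614983}{23338} \approx 6.9053 \cdot 10^{8}$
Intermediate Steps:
$T = 14396$ ($T = -4 + \left(68 + 52\right)^{2} = -4 + 120^{2} = -4 + 14400 = 14396$)
$y = 3767$ ($y = 3740 + 27 = 3767$)
$\left(44200 + y\right) \left(\frac{1}{23338} + T\right) = \left(44200 + 3767\right) \left(\frac{1}{23338} + 14396\right) = 47967 \left(\frac{1}{23338} + 14396\right) = 47967 \cdot \frac{335973849}{23338} = \frac{16115657614983}{23338}$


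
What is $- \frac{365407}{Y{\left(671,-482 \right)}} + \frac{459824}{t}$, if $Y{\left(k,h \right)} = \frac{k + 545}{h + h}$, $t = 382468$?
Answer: $\frac{8420363136303}{29067568} \approx 2.8968 \cdot 10^{5}$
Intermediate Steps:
$Y{\left(k,h \right)} = \frac{545 + k}{2 h}$
$- \frac{365407}{Y{\left(671,-482 \right)}} + \frac{459824}{t} = - \frac{365407}{\frac{1}{2} \frac{1}{-482} \left(545 + 671\right)} + \frac{459824}{382468} = - \frac{365407}{\frac{1}{2} \left(- \frac{1}{482}\right) 1216} + 459824 \cdot \frac{1}{382468} = - \frac{365407}{- \frac{304}{241}} + \frac{114956}{95617} = \left(-365407\right) \left(- \frac{241}{304}\right) + \frac{114956}{95617} = \frac{88063087}{304} + \frac{114956}{95617} = \frac{8420363136303}{29067568}$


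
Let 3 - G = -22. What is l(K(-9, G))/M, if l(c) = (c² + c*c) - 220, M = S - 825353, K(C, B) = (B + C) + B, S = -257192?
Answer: -3142/1082545 ≈ -0.0029024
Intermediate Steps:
G = 25 (G = 3 - 1*(-22) = 3 + 22 = 25)
K(C, B) = C + 2*B
M = -1082545 (M = -257192 - 825353 = -1082545)
l(c) = -220 + 2*c² (l(c) = (c² + c²) - 220 = 2*c² - 220 = -220 + 2*c²)
l(K(-9, G))/M = (-220 + 2*(-9 + 2*25)²)/(-1082545) = (-220 + 2*(-9 + 50)²)*(-1/1082545) = (-220 + 2*41²)*(-1/1082545) = (-220 + 2*1681)*(-1/1082545) = (-220 + 3362)*(-1/1082545) = 3142*(-1/1082545) = -3142/1082545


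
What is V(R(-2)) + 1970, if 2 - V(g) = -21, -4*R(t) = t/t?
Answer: 1993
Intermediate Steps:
R(t) = -¼ (R(t) = -t/(4*t) = -¼*1 = -¼)
V(g) = 23 (V(g) = 2 - 1*(-21) = 2 + 21 = 23)
V(R(-2)) + 1970 = 23 + 1970 = 1993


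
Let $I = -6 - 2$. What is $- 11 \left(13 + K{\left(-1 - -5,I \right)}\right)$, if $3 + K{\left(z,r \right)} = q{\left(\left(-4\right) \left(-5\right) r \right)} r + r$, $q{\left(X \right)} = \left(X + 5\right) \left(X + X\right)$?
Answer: $4364778$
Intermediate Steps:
$I = -8$
$q{\left(X \right)} = 2 X \left(5 + X\right)$ ($q{\left(X \right)} = \left(5 + X\right) 2 X = 2 X \left(5 + X\right)$)
$K{\left(z,r \right)} = -3 + r + 40 r^{2} \left(5 + 20 r\right)$ ($K{\left(z,r \right)} = -3 + \left(2 \left(-4\right) \left(-5\right) r \left(5 + \left(-4\right) \left(-5\right) r\right) r + r\right) = -3 + \left(2 \cdot 20 r \left(5 + 20 r\right) r + r\right) = -3 + \left(40 r \left(5 + 20 r\right) r + r\right) = -3 + \left(40 r^{2} \left(5 + 20 r\right) + r\right) = -3 + \left(r + 40 r^{2} \left(5 + 20 r\right)\right) = -3 + r + 40 r^{2} \left(5 + 20 r\right)$)
$- 11 \left(13 + K{\left(-1 - -5,I \right)}\right) = - 11 \left(13 - \left(11 - \left(-8\right)^{2} \left(200 + 800 \left(-8\right)\right)\right)\right) = - 11 \left(13 - \left(11 - 64 \left(200 - 6400\right)\right)\right) = - 11 \left(13 - 396811\right) = \left(-11\right) \left(-396798\right) = 4364778$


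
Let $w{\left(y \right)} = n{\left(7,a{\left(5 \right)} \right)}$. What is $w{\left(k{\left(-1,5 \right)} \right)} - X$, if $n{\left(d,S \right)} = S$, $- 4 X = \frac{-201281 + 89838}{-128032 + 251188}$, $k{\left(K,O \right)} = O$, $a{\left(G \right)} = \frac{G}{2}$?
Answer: $\frac{1120117}{492624} \approx 2.2738$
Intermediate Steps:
$a{\left(G \right)} = \frac{G}{2}$ ($a{\left(G \right)} = G \frac{1}{2} = \frac{G}{2}$)
$X = \frac{111443}{492624}$ ($X = - \frac{\left(-201281 + 89838\right) \frac{1}{-128032 + 251188}}{4} = - \frac{\left(-111443\right) \frac{1}{123156}}{4} = \left(- \frac{1}{4}\right) \left(- \frac{111443}{123156}\right) = \frac{111443}{492624} \approx 0.22622$)
$w{\left(y \right)} = \frac{5}{2}$ ($w{\left(y \right)} = \frac{1}{2} \cdot 5 = \frac{5}{2}$)
$w{\left(k{\left(-1,5 \right)} \right)} - X = \frac{5}{2} - \frac{111443}{492624} = \frac{1120117}{492624}$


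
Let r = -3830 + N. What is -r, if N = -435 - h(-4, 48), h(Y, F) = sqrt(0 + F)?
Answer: 4265 + 4*sqrt(3) ≈ 4271.9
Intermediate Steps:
h(Y, F) = sqrt(F)
N = -435 - 4*sqrt(3) (N = -435 - sqrt(48) = -435 - 4*sqrt(3) ≈ -441.93)
r = -4265 - 4*sqrt(3) (r = -3830 + (-435 - 4*sqrt(3)) = -4265 - 4*sqrt(3) ≈ -4271.9)
-r = -(-4265 - 4*sqrt(3)) = 4265 + 4*sqrt(3)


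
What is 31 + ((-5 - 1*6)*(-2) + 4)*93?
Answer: 2449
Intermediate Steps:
31 + ((-5 - 1*6)*(-2) + 4)*93 = 31 + ((-5 - 6)*(-2) + 4)*93 = 31 + (-11*(-2) + 4)*93 = 31 + (22 + 4)*93 = 31 + 26*93 = 31 + 2418 = 2449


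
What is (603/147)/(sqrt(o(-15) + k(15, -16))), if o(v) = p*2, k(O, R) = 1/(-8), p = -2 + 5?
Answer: 402*sqrt(94)/2303 ≈ 1.6924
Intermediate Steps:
p = 3
k(O, R) = -1/8
o(v) = 6 (o(v) = 3*2 = 6)
(603/147)/(sqrt(o(-15) + k(15, -16))) = (603/147)/(sqrt(6 - 1/8)) = (603*(1/147))/(sqrt(47/8)) = 201/(49*((sqrt(94)/4))) = 201*(2*sqrt(94)/47)/49 = 402*sqrt(94)/2303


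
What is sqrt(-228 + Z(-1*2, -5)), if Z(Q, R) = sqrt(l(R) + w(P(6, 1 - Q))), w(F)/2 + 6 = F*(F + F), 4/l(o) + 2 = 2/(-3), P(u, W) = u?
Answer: sqrt(-912 + 6*sqrt(58))/2 ≈ 14.717*I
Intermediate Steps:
l(o) = -3/2 (l(o) = 4/(-2 + 2/(-3)) = 4/(-2 + 2*(-1/3)) = 4/(-2 - 2/3) = 4/(-8/3) = 4*(-3/8) = -3/2)
w(F) = -12 + 4*F**2 (w(F) = -12 + 2*(F*(F + F)) = -12 + 2*(F*(2*F)) = -12 + 2*(2*F**2) = -12 + 4*F**2)
Z(Q, R) = 3*sqrt(58)/2 (Z(Q, R) = sqrt(-3/2 + (-12 + 4*6**2)) = sqrt(-3/2 + (-12 + 4*36)) = sqrt(-3/2 + (-12 + 144)) = sqrt(-3/2 + 132) = sqrt(261/2) = 3*sqrt(58)/2)
sqrt(-228 + Z(-1*2, -5)) = sqrt(-228 + 3*sqrt(58)/2)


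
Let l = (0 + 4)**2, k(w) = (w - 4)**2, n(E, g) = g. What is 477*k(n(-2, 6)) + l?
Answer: 1924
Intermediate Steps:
k(w) = (-4 + w)**2
l = 16 (l = 4**2 = 16)
477*k(n(-2, 6)) + l = 477*(-4 + 6)**2 + 16 = 477*2**2 + 16 = 477*4 + 16 = 1908 + 16 = 1924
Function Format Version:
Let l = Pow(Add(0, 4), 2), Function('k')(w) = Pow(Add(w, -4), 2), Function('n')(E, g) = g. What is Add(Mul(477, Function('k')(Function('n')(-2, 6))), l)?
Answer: 1924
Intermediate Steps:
Function('k')(w) = Pow(Add(-4, w), 2)
l = 16 (l = Pow(4, 2) = 16)
Add(Mul(477, Function('k')(Function('n')(-2, 6))), l) = Add(Mul(477, Pow(Add(-4, 6), 2)), 16) = Add(Mul(477, Pow(2, 2)), 16) = Add(Mul(477, 4), 16) = Add(1908, 16) = 1924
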